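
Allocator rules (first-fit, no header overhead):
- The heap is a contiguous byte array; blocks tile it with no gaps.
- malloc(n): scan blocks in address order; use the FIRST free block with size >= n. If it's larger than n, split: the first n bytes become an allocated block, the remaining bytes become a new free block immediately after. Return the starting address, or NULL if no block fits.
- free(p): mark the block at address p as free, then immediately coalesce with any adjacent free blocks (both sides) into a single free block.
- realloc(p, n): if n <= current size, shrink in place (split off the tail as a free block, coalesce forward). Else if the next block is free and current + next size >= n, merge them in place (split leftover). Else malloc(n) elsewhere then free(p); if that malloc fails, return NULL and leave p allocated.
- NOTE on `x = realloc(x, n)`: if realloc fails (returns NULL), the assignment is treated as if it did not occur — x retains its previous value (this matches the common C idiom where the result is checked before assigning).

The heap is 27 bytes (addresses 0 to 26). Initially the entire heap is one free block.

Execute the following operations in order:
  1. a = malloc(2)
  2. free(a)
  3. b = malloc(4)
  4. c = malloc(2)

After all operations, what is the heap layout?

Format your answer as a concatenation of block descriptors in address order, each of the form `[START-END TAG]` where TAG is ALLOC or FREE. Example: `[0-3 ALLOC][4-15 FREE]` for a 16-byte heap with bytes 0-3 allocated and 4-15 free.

Op 1: a = malloc(2) -> a = 0; heap: [0-1 ALLOC][2-26 FREE]
Op 2: free(a) -> (freed a); heap: [0-26 FREE]
Op 3: b = malloc(4) -> b = 0; heap: [0-3 ALLOC][4-26 FREE]
Op 4: c = malloc(2) -> c = 4; heap: [0-3 ALLOC][4-5 ALLOC][6-26 FREE]

Answer: [0-3 ALLOC][4-5 ALLOC][6-26 FREE]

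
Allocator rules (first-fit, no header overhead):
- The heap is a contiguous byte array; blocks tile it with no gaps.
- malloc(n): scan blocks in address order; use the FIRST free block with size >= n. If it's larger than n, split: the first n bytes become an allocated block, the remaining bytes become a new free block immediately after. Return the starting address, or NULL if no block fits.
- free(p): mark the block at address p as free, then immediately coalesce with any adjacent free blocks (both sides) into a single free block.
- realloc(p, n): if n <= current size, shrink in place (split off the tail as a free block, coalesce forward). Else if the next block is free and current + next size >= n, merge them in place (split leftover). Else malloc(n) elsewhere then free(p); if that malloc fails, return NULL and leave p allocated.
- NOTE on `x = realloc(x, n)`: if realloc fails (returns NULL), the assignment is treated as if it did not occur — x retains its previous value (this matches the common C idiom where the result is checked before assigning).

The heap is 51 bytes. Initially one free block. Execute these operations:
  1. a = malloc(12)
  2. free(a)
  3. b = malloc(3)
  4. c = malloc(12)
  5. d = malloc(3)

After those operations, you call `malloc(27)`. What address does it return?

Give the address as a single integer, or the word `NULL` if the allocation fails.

Answer: 18

Derivation:
Op 1: a = malloc(12) -> a = 0; heap: [0-11 ALLOC][12-50 FREE]
Op 2: free(a) -> (freed a); heap: [0-50 FREE]
Op 3: b = malloc(3) -> b = 0; heap: [0-2 ALLOC][3-50 FREE]
Op 4: c = malloc(12) -> c = 3; heap: [0-2 ALLOC][3-14 ALLOC][15-50 FREE]
Op 5: d = malloc(3) -> d = 15; heap: [0-2 ALLOC][3-14 ALLOC][15-17 ALLOC][18-50 FREE]
malloc(27): first-fit scan over [0-2 ALLOC][3-14 ALLOC][15-17 ALLOC][18-50 FREE] -> 18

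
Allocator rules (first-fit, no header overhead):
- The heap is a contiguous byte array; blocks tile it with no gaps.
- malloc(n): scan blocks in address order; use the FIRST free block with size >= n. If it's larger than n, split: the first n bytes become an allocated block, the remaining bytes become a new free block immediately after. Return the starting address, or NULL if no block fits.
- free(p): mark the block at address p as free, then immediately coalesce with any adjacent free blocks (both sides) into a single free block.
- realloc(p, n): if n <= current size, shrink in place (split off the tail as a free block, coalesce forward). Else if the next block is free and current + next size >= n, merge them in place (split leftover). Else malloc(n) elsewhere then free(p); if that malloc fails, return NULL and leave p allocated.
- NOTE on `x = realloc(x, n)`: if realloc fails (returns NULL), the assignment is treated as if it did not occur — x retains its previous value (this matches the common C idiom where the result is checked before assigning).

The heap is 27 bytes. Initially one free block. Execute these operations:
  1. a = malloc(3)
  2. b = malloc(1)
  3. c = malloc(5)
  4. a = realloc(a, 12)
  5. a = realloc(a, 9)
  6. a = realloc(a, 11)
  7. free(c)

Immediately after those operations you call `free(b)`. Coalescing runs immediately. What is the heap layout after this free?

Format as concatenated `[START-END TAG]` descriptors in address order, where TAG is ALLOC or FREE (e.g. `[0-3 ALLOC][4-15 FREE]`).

Answer: [0-8 FREE][9-19 ALLOC][20-26 FREE]

Derivation:
Op 1: a = malloc(3) -> a = 0; heap: [0-2 ALLOC][3-26 FREE]
Op 2: b = malloc(1) -> b = 3; heap: [0-2 ALLOC][3-3 ALLOC][4-26 FREE]
Op 3: c = malloc(5) -> c = 4; heap: [0-2 ALLOC][3-3 ALLOC][4-8 ALLOC][9-26 FREE]
Op 4: a = realloc(a, 12) -> a = 9; heap: [0-2 FREE][3-3 ALLOC][4-8 ALLOC][9-20 ALLOC][21-26 FREE]
Op 5: a = realloc(a, 9) -> a = 9; heap: [0-2 FREE][3-3 ALLOC][4-8 ALLOC][9-17 ALLOC][18-26 FREE]
Op 6: a = realloc(a, 11) -> a = 9; heap: [0-2 FREE][3-3 ALLOC][4-8 ALLOC][9-19 ALLOC][20-26 FREE]
Op 7: free(c) -> (freed c); heap: [0-2 FREE][3-3 ALLOC][4-8 FREE][9-19 ALLOC][20-26 FREE]
free(b): b = 3 -> block [3-3 ALLOC]; mark free, coalesce with adjacent free neighbors -> [0-8 FREE][9-19 ALLOC][20-26 FREE]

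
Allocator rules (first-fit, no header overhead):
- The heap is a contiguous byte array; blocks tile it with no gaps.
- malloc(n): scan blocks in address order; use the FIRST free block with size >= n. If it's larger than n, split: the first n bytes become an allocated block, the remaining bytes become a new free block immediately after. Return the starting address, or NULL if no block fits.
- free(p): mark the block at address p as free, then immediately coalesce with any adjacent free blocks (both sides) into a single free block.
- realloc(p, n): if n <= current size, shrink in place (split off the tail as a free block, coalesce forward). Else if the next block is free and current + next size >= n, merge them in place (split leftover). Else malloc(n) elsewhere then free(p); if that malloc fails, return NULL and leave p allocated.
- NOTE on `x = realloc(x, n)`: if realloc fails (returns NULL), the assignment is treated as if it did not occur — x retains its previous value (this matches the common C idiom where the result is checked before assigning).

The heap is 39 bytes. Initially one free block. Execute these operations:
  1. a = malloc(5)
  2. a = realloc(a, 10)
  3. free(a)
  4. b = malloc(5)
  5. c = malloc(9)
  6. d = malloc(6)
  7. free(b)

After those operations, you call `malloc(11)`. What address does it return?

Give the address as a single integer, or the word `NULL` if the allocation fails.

Answer: 20

Derivation:
Op 1: a = malloc(5) -> a = 0; heap: [0-4 ALLOC][5-38 FREE]
Op 2: a = realloc(a, 10) -> a = 0; heap: [0-9 ALLOC][10-38 FREE]
Op 3: free(a) -> (freed a); heap: [0-38 FREE]
Op 4: b = malloc(5) -> b = 0; heap: [0-4 ALLOC][5-38 FREE]
Op 5: c = malloc(9) -> c = 5; heap: [0-4 ALLOC][5-13 ALLOC][14-38 FREE]
Op 6: d = malloc(6) -> d = 14; heap: [0-4 ALLOC][5-13 ALLOC][14-19 ALLOC][20-38 FREE]
Op 7: free(b) -> (freed b); heap: [0-4 FREE][5-13 ALLOC][14-19 ALLOC][20-38 FREE]
malloc(11): first-fit scan over [0-4 FREE][5-13 ALLOC][14-19 ALLOC][20-38 FREE] -> 20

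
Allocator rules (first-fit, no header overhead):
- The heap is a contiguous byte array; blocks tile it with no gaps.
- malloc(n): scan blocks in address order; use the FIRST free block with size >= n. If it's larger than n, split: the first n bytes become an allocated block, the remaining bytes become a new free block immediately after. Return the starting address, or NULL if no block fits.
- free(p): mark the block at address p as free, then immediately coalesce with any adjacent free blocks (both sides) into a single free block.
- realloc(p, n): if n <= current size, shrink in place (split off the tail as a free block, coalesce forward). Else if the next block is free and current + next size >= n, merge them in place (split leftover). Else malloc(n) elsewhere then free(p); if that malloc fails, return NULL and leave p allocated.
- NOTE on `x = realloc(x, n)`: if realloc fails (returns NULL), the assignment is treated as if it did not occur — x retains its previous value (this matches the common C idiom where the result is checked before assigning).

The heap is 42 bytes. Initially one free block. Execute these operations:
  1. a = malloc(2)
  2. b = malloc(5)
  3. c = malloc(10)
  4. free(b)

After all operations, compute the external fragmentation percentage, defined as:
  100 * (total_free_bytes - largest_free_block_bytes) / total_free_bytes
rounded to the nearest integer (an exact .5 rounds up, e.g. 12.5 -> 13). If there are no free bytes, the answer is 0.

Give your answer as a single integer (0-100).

Answer: 17

Derivation:
Op 1: a = malloc(2) -> a = 0; heap: [0-1 ALLOC][2-41 FREE]
Op 2: b = malloc(5) -> b = 2; heap: [0-1 ALLOC][2-6 ALLOC][7-41 FREE]
Op 3: c = malloc(10) -> c = 7; heap: [0-1 ALLOC][2-6 ALLOC][7-16 ALLOC][17-41 FREE]
Op 4: free(b) -> (freed b); heap: [0-1 ALLOC][2-6 FREE][7-16 ALLOC][17-41 FREE]
Free blocks: [5 25] total_free=30 largest=25 -> 100*(30-25)/30 = 500/30 ≈ 16.667 -> rounds to 17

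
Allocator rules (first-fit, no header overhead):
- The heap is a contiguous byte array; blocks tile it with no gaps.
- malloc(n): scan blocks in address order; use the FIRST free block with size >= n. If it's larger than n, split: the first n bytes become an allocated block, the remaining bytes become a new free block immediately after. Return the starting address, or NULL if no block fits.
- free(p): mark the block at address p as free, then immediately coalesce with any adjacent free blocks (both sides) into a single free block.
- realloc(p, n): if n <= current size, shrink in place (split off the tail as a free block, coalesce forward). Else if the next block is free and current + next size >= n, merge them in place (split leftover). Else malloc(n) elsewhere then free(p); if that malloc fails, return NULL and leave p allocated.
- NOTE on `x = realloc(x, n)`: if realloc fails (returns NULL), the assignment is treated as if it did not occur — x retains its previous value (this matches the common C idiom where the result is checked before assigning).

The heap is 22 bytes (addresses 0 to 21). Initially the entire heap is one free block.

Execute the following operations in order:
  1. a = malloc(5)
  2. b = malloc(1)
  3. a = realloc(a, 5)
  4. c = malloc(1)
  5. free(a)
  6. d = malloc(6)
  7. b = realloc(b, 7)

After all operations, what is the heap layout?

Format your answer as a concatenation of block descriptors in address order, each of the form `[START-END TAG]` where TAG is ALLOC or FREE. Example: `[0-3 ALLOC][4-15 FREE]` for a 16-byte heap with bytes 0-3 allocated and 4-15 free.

Answer: [0-5 FREE][6-6 ALLOC][7-12 ALLOC][13-19 ALLOC][20-21 FREE]

Derivation:
Op 1: a = malloc(5) -> a = 0; heap: [0-4 ALLOC][5-21 FREE]
Op 2: b = malloc(1) -> b = 5; heap: [0-4 ALLOC][5-5 ALLOC][6-21 FREE]
Op 3: a = realloc(a, 5) -> a = 0; heap: [0-4 ALLOC][5-5 ALLOC][6-21 FREE]
Op 4: c = malloc(1) -> c = 6; heap: [0-4 ALLOC][5-5 ALLOC][6-6 ALLOC][7-21 FREE]
Op 5: free(a) -> (freed a); heap: [0-4 FREE][5-5 ALLOC][6-6 ALLOC][7-21 FREE]
Op 6: d = malloc(6) -> d = 7; heap: [0-4 FREE][5-5 ALLOC][6-6 ALLOC][7-12 ALLOC][13-21 FREE]
Op 7: b = realloc(b, 7) -> b = 13; heap: [0-5 FREE][6-6 ALLOC][7-12 ALLOC][13-19 ALLOC][20-21 FREE]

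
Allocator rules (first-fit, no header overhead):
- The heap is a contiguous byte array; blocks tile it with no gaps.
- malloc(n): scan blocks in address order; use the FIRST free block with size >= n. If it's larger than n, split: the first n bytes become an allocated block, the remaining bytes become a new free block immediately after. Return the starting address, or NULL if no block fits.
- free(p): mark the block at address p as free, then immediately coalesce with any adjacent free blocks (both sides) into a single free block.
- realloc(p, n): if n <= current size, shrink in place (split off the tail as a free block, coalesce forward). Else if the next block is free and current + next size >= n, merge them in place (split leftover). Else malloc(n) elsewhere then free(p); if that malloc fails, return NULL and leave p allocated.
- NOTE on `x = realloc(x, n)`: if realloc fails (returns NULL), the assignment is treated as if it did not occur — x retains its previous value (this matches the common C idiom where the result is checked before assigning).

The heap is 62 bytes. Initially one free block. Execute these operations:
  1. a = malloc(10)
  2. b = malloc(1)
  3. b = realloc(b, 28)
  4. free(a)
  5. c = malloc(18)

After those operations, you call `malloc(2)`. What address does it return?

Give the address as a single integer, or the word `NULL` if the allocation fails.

Answer: 0

Derivation:
Op 1: a = malloc(10) -> a = 0; heap: [0-9 ALLOC][10-61 FREE]
Op 2: b = malloc(1) -> b = 10; heap: [0-9 ALLOC][10-10 ALLOC][11-61 FREE]
Op 3: b = realloc(b, 28) -> b = 10; heap: [0-9 ALLOC][10-37 ALLOC][38-61 FREE]
Op 4: free(a) -> (freed a); heap: [0-9 FREE][10-37 ALLOC][38-61 FREE]
Op 5: c = malloc(18) -> c = 38; heap: [0-9 FREE][10-37 ALLOC][38-55 ALLOC][56-61 FREE]
malloc(2): first-fit scan over [0-9 FREE][10-37 ALLOC][38-55 ALLOC][56-61 FREE] -> 0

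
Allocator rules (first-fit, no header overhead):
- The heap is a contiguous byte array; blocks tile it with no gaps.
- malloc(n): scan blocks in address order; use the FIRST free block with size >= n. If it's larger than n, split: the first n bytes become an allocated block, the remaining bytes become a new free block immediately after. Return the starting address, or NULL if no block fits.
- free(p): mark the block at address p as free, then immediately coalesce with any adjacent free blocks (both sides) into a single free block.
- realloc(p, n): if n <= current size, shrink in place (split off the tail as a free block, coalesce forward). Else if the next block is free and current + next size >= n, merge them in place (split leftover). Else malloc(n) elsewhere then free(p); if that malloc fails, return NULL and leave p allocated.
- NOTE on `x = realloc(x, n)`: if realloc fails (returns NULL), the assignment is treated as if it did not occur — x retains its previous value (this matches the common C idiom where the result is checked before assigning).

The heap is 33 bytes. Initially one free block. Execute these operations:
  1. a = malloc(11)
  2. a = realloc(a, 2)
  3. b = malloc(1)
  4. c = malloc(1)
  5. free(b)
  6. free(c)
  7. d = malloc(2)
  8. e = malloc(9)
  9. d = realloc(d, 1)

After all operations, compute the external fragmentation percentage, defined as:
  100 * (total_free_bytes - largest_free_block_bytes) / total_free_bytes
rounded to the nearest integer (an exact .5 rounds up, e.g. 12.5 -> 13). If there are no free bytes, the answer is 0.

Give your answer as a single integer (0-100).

Op 1: a = malloc(11) -> a = 0; heap: [0-10 ALLOC][11-32 FREE]
Op 2: a = realloc(a, 2) -> a = 0; heap: [0-1 ALLOC][2-32 FREE]
Op 3: b = malloc(1) -> b = 2; heap: [0-1 ALLOC][2-2 ALLOC][3-32 FREE]
Op 4: c = malloc(1) -> c = 3; heap: [0-1 ALLOC][2-2 ALLOC][3-3 ALLOC][4-32 FREE]
Op 5: free(b) -> (freed b); heap: [0-1 ALLOC][2-2 FREE][3-3 ALLOC][4-32 FREE]
Op 6: free(c) -> (freed c); heap: [0-1 ALLOC][2-32 FREE]
Op 7: d = malloc(2) -> d = 2; heap: [0-1 ALLOC][2-3 ALLOC][4-32 FREE]
Op 8: e = malloc(9) -> e = 4; heap: [0-1 ALLOC][2-3 ALLOC][4-12 ALLOC][13-32 FREE]
Op 9: d = realloc(d, 1) -> d = 2; heap: [0-1 ALLOC][2-2 ALLOC][3-3 FREE][4-12 ALLOC][13-32 FREE]
Free blocks: [1 20] total_free=21 largest=20 -> 100*(21-20)/21 = 100/21 ≈ 4.762 -> rounds to 5

Answer: 5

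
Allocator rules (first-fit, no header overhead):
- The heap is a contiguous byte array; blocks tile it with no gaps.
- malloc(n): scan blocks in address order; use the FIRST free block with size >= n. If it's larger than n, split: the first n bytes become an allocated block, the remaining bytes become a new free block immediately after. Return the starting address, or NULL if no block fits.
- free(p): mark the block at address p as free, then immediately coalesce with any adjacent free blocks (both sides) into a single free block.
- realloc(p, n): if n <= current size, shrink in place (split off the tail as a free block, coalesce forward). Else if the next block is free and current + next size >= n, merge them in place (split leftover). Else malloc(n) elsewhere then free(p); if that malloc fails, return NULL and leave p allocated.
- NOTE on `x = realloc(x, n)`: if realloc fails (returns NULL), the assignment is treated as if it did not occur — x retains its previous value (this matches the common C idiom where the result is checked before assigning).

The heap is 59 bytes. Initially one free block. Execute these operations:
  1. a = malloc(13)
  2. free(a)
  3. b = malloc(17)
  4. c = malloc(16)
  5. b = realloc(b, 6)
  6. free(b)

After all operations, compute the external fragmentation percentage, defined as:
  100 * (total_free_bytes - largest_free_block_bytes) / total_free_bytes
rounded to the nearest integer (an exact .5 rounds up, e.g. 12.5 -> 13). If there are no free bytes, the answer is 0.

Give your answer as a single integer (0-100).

Answer: 40

Derivation:
Op 1: a = malloc(13) -> a = 0; heap: [0-12 ALLOC][13-58 FREE]
Op 2: free(a) -> (freed a); heap: [0-58 FREE]
Op 3: b = malloc(17) -> b = 0; heap: [0-16 ALLOC][17-58 FREE]
Op 4: c = malloc(16) -> c = 17; heap: [0-16 ALLOC][17-32 ALLOC][33-58 FREE]
Op 5: b = realloc(b, 6) -> b = 0; heap: [0-5 ALLOC][6-16 FREE][17-32 ALLOC][33-58 FREE]
Op 6: free(b) -> (freed b); heap: [0-16 FREE][17-32 ALLOC][33-58 FREE]
Free blocks: [17 26] total_free=43 largest=26 -> 100*(43-26)/43 = 1700/43 ≈ 39.535 -> rounds to 40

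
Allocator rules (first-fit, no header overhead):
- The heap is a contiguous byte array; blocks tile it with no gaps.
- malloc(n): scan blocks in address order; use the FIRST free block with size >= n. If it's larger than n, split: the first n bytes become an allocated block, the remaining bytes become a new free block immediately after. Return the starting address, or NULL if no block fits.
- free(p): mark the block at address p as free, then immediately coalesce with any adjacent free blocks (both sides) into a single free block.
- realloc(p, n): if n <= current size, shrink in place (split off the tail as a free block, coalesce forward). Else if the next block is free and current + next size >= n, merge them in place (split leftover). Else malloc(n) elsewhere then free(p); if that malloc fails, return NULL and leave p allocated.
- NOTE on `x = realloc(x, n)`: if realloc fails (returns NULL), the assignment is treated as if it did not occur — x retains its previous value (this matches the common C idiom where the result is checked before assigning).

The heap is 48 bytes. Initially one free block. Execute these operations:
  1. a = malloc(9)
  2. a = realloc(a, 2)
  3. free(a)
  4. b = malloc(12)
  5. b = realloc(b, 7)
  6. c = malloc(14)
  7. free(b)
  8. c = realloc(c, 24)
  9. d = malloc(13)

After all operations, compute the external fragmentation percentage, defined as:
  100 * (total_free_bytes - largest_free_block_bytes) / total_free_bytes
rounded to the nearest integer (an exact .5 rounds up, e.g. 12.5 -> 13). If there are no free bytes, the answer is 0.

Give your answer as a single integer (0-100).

Answer: 36

Derivation:
Op 1: a = malloc(9) -> a = 0; heap: [0-8 ALLOC][9-47 FREE]
Op 2: a = realloc(a, 2) -> a = 0; heap: [0-1 ALLOC][2-47 FREE]
Op 3: free(a) -> (freed a); heap: [0-47 FREE]
Op 4: b = malloc(12) -> b = 0; heap: [0-11 ALLOC][12-47 FREE]
Op 5: b = realloc(b, 7) -> b = 0; heap: [0-6 ALLOC][7-47 FREE]
Op 6: c = malloc(14) -> c = 7; heap: [0-6 ALLOC][7-20 ALLOC][21-47 FREE]
Op 7: free(b) -> (freed b); heap: [0-6 FREE][7-20 ALLOC][21-47 FREE]
Op 8: c = realloc(c, 24) -> c = 7; heap: [0-6 FREE][7-30 ALLOC][31-47 FREE]
Op 9: d = malloc(13) -> d = 31; heap: [0-6 FREE][7-30 ALLOC][31-43 ALLOC][44-47 FREE]
Free blocks: [7 4] total_free=11 largest=7 -> 100*(11-7)/11 = 400/11 ≈ 36.364 -> rounds to 36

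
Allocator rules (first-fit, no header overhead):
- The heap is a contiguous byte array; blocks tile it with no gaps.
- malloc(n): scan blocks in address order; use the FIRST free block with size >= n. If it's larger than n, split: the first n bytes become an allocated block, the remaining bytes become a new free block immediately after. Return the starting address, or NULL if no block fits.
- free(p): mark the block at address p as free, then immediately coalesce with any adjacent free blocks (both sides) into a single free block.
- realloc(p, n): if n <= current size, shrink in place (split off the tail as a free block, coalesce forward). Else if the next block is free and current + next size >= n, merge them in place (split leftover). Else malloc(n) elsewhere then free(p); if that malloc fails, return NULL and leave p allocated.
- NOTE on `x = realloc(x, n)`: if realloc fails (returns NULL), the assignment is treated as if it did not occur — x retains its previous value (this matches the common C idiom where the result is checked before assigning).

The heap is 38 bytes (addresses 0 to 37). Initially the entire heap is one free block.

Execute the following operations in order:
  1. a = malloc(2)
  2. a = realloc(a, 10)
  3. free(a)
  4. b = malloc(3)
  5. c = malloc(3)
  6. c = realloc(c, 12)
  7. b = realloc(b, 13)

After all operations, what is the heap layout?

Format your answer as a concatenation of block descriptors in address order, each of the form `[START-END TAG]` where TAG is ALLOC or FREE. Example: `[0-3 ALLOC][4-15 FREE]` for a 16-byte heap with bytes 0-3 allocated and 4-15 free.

Answer: [0-2 FREE][3-14 ALLOC][15-27 ALLOC][28-37 FREE]

Derivation:
Op 1: a = malloc(2) -> a = 0; heap: [0-1 ALLOC][2-37 FREE]
Op 2: a = realloc(a, 10) -> a = 0; heap: [0-9 ALLOC][10-37 FREE]
Op 3: free(a) -> (freed a); heap: [0-37 FREE]
Op 4: b = malloc(3) -> b = 0; heap: [0-2 ALLOC][3-37 FREE]
Op 5: c = malloc(3) -> c = 3; heap: [0-2 ALLOC][3-5 ALLOC][6-37 FREE]
Op 6: c = realloc(c, 12) -> c = 3; heap: [0-2 ALLOC][3-14 ALLOC][15-37 FREE]
Op 7: b = realloc(b, 13) -> b = 15; heap: [0-2 FREE][3-14 ALLOC][15-27 ALLOC][28-37 FREE]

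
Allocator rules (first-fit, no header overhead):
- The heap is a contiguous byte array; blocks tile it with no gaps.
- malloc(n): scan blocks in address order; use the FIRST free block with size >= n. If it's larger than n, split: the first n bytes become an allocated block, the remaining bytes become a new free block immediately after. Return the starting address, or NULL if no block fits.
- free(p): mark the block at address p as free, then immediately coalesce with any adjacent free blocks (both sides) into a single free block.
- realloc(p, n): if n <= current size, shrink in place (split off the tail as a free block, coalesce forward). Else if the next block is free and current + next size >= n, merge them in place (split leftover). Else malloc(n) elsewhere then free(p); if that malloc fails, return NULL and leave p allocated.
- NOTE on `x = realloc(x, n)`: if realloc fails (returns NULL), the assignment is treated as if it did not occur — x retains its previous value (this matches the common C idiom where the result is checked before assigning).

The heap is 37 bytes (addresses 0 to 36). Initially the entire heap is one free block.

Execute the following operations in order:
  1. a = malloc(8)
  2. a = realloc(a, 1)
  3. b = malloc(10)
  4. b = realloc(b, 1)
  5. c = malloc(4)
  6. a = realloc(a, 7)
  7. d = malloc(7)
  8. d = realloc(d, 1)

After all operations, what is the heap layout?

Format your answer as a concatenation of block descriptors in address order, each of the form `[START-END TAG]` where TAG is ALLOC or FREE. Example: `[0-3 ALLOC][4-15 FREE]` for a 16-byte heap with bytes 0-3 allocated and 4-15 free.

Op 1: a = malloc(8) -> a = 0; heap: [0-7 ALLOC][8-36 FREE]
Op 2: a = realloc(a, 1) -> a = 0; heap: [0-0 ALLOC][1-36 FREE]
Op 3: b = malloc(10) -> b = 1; heap: [0-0 ALLOC][1-10 ALLOC][11-36 FREE]
Op 4: b = realloc(b, 1) -> b = 1; heap: [0-0 ALLOC][1-1 ALLOC][2-36 FREE]
Op 5: c = malloc(4) -> c = 2; heap: [0-0 ALLOC][1-1 ALLOC][2-5 ALLOC][6-36 FREE]
Op 6: a = realloc(a, 7) -> a = 6; heap: [0-0 FREE][1-1 ALLOC][2-5 ALLOC][6-12 ALLOC][13-36 FREE]
Op 7: d = malloc(7) -> d = 13; heap: [0-0 FREE][1-1 ALLOC][2-5 ALLOC][6-12 ALLOC][13-19 ALLOC][20-36 FREE]
Op 8: d = realloc(d, 1) -> d = 13; heap: [0-0 FREE][1-1 ALLOC][2-5 ALLOC][6-12 ALLOC][13-13 ALLOC][14-36 FREE]

Answer: [0-0 FREE][1-1 ALLOC][2-5 ALLOC][6-12 ALLOC][13-13 ALLOC][14-36 FREE]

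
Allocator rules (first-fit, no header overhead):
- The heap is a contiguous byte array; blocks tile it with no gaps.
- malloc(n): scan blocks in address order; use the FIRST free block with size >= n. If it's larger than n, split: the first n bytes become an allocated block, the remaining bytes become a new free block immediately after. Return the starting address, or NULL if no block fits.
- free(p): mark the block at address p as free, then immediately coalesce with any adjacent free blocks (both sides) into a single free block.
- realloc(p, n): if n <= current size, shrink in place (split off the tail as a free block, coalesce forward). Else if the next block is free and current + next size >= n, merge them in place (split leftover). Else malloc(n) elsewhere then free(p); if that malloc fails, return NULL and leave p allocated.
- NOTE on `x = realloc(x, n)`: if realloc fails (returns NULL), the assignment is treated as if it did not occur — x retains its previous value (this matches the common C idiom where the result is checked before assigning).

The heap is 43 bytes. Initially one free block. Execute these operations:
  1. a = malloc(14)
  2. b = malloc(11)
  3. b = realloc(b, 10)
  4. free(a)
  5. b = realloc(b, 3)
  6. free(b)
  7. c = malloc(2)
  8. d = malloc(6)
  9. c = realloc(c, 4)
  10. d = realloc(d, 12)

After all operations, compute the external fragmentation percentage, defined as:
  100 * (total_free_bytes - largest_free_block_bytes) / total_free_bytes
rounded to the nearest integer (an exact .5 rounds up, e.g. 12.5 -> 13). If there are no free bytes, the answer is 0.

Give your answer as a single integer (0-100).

Op 1: a = malloc(14) -> a = 0; heap: [0-13 ALLOC][14-42 FREE]
Op 2: b = malloc(11) -> b = 14; heap: [0-13 ALLOC][14-24 ALLOC][25-42 FREE]
Op 3: b = realloc(b, 10) -> b = 14; heap: [0-13 ALLOC][14-23 ALLOC][24-42 FREE]
Op 4: free(a) -> (freed a); heap: [0-13 FREE][14-23 ALLOC][24-42 FREE]
Op 5: b = realloc(b, 3) -> b = 14; heap: [0-13 FREE][14-16 ALLOC][17-42 FREE]
Op 6: free(b) -> (freed b); heap: [0-42 FREE]
Op 7: c = malloc(2) -> c = 0; heap: [0-1 ALLOC][2-42 FREE]
Op 8: d = malloc(6) -> d = 2; heap: [0-1 ALLOC][2-7 ALLOC][8-42 FREE]
Op 9: c = realloc(c, 4) -> c = 8; heap: [0-1 FREE][2-7 ALLOC][8-11 ALLOC][12-42 FREE]
Op 10: d = realloc(d, 12) -> d = 12; heap: [0-7 FREE][8-11 ALLOC][12-23 ALLOC][24-42 FREE]
Free blocks: [8 19] total_free=27 largest=19 -> 100*(27-19)/27 = 800/27 ≈ 29.630 -> rounds to 30

Answer: 30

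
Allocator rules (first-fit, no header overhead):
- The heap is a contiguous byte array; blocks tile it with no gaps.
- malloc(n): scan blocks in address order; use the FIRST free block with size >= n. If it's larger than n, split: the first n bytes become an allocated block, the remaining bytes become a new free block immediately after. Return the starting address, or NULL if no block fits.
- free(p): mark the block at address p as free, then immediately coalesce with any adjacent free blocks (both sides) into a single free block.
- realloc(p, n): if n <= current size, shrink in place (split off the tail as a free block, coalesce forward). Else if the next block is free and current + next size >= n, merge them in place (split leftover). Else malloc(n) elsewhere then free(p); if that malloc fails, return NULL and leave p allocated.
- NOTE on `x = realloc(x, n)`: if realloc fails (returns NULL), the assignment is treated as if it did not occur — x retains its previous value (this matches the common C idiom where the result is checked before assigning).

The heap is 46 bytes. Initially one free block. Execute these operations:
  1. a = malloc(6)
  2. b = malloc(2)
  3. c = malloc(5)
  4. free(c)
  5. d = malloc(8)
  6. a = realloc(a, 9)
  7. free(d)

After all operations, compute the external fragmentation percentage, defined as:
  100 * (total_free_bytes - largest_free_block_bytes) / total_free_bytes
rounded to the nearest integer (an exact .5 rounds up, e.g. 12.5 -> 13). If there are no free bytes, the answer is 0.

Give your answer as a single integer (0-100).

Op 1: a = malloc(6) -> a = 0; heap: [0-5 ALLOC][6-45 FREE]
Op 2: b = malloc(2) -> b = 6; heap: [0-5 ALLOC][6-7 ALLOC][8-45 FREE]
Op 3: c = malloc(5) -> c = 8; heap: [0-5 ALLOC][6-7 ALLOC][8-12 ALLOC][13-45 FREE]
Op 4: free(c) -> (freed c); heap: [0-5 ALLOC][6-7 ALLOC][8-45 FREE]
Op 5: d = malloc(8) -> d = 8; heap: [0-5 ALLOC][6-7 ALLOC][8-15 ALLOC][16-45 FREE]
Op 6: a = realloc(a, 9) -> a = 16; heap: [0-5 FREE][6-7 ALLOC][8-15 ALLOC][16-24 ALLOC][25-45 FREE]
Op 7: free(d) -> (freed d); heap: [0-5 FREE][6-7 ALLOC][8-15 FREE][16-24 ALLOC][25-45 FREE]
Free blocks: [6 8 21] total_free=35 largest=21 -> 100*(35-21)/35 = 1400/35 = 40

Answer: 40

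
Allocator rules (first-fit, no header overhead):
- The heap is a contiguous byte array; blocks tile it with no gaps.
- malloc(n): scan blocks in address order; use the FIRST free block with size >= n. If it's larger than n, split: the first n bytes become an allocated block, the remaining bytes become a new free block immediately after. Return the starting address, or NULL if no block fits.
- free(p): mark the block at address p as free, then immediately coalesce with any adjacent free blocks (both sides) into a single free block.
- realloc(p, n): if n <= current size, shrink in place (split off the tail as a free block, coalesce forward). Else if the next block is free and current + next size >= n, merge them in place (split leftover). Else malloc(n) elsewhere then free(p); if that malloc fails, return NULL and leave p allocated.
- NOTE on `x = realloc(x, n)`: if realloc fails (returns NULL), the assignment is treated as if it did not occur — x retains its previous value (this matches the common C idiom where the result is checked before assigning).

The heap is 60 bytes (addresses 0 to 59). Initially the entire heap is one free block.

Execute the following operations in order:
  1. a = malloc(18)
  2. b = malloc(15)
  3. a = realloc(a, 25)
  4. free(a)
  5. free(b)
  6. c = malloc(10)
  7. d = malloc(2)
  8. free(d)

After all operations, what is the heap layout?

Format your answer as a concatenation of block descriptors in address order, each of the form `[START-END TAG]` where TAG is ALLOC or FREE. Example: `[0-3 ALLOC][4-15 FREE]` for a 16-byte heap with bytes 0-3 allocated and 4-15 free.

Op 1: a = malloc(18) -> a = 0; heap: [0-17 ALLOC][18-59 FREE]
Op 2: b = malloc(15) -> b = 18; heap: [0-17 ALLOC][18-32 ALLOC][33-59 FREE]
Op 3: a = realloc(a, 25) -> a = 33; heap: [0-17 FREE][18-32 ALLOC][33-57 ALLOC][58-59 FREE]
Op 4: free(a) -> (freed a); heap: [0-17 FREE][18-32 ALLOC][33-59 FREE]
Op 5: free(b) -> (freed b); heap: [0-59 FREE]
Op 6: c = malloc(10) -> c = 0; heap: [0-9 ALLOC][10-59 FREE]
Op 7: d = malloc(2) -> d = 10; heap: [0-9 ALLOC][10-11 ALLOC][12-59 FREE]
Op 8: free(d) -> (freed d); heap: [0-9 ALLOC][10-59 FREE]

Answer: [0-9 ALLOC][10-59 FREE]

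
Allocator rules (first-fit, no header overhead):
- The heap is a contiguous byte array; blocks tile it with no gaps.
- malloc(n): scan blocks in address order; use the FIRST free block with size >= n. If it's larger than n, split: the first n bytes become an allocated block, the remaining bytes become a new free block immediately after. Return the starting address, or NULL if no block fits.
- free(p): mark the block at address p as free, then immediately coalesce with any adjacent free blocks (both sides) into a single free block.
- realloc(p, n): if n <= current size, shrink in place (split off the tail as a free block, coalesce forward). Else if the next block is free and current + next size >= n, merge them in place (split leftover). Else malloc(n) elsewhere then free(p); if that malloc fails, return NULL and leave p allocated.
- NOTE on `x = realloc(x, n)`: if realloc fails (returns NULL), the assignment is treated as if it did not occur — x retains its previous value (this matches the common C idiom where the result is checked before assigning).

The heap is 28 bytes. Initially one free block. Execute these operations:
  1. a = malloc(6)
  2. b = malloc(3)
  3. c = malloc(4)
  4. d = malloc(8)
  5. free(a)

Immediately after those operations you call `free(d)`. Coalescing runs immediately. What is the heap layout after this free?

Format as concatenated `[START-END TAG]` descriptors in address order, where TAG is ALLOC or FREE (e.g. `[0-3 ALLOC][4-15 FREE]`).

Op 1: a = malloc(6) -> a = 0; heap: [0-5 ALLOC][6-27 FREE]
Op 2: b = malloc(3) -> b = 6; heap: [0-5 ALLOC][6-8 ALLOC][9-27 FREE]
Op 3: c = malloc(4) -> c = 9; heap: [0-5 ALLOC][6-8 ALLOC][9-12 ALLOC][13-27 FREE]
Op 4: d = malloc(8) -> d = 13; heap: [0-5 ALLOC][6-8 ALLOC][9-12 ALLOC][13-20 ALLOC][21-27 FREE]
Op 5: free(a) -> (freed a); heap: [0-5 FREE][6-8 ALLOC][9-12 ALLOC][13-20 ALLOC][21-27 FREE]
free(d): d = 13 -> block [13-20 ALLOC]; mark free, coalesce with adjacent free neighbors -> [0-5 FREE][6-8 ALLOC][9-12 ALLOC][13-27 FREE]

Answer: [0-5 FREE][6-8 ALLOC][9-12 ALLOC][13-27 FREE]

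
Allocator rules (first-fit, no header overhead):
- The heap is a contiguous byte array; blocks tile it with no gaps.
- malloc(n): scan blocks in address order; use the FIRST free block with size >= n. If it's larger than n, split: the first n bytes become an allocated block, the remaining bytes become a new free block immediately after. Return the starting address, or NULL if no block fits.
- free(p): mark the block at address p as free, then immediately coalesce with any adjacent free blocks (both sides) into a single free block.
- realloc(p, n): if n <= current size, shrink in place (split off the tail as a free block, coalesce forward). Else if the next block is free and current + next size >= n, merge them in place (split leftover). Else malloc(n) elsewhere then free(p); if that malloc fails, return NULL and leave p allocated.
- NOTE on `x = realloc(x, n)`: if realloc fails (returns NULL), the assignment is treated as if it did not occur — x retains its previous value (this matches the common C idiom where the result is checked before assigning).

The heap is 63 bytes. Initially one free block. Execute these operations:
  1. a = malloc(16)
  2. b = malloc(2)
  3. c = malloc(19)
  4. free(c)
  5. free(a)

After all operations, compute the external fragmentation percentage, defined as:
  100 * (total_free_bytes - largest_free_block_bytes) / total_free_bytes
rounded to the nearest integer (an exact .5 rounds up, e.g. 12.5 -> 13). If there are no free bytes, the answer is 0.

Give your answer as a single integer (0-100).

Op 1: a = malloc(16) -> a = 0; heap: [0-15 ALLOC][16-62 FREE]
Op 2: b = malloc(2) -> b = 16; heap: [0-15 ALLOC][16-17 ALLOC][18-62 FREE]
Op 3: c = malloc(19) -> c = 18; heap: [0-15 ALLOC][16-17 ALLOC][18-36 ALLOC][37-62 FREE]
Op 4: free(c) -> (freed c); heap: [0-15 ALLOC][16-17 ALLOC][18-62 FREE]
Op 5: free(a) -> (freed a); heap: [0-15 FREE][16-17 ALLOC][18-62 FREE]
Free blocks: [16 45] total_free=61 largest=45 -> 100*(61-45)/61 = 1600/61 ≈ 26.230 -> rounds to 26

Answer: 26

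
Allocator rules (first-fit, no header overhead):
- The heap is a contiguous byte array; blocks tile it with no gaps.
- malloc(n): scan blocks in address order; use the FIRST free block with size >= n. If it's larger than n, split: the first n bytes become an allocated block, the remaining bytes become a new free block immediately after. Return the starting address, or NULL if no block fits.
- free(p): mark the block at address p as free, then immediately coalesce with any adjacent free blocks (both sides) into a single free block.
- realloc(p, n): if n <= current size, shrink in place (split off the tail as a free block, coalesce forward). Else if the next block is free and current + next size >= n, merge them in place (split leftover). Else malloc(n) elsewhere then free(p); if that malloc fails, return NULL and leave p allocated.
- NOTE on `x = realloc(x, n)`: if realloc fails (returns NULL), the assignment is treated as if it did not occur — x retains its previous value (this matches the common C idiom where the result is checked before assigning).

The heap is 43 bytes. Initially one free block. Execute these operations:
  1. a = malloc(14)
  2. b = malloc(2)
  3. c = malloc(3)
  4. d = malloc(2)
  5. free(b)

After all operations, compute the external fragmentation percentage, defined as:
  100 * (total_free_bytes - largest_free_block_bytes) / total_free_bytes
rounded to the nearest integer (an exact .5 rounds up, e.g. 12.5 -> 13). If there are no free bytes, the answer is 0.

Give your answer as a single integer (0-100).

Answer: 8

Derivation:
Op 1: a = malloc(14) -> a = 0; heap: [0-13 ALLOC][14-42 FREE]
Op 2: b = malloc(2) -> b = 14; heap: [0-13 ALLOC][14-15 ALLOC][16-42 FREE]
Op 3: c = malloc(3) -> c = 16; heap: [0-13 ALLOC][14-15 ALLOC][16-18 ALLOC][19-42 FREE]
Op 4: d = malloc(2) -> d = 19; heap: [0-13 ALLOC][14-15 ALLOC][16-18 ALLOC][19-20 ALLOC][21-42 FREE]
Op 5: free(b) -> (freed b); heap: [0-13 ALLOC][14-15 FREE][16-18 ALLOC][19-20 ALLOC][21-42 FREE]
Free blocks: [2 22] total_free=24 largest=22 -> 100*(24-22)/24 = 200/24 ≈ 8.333 -> rounds to 8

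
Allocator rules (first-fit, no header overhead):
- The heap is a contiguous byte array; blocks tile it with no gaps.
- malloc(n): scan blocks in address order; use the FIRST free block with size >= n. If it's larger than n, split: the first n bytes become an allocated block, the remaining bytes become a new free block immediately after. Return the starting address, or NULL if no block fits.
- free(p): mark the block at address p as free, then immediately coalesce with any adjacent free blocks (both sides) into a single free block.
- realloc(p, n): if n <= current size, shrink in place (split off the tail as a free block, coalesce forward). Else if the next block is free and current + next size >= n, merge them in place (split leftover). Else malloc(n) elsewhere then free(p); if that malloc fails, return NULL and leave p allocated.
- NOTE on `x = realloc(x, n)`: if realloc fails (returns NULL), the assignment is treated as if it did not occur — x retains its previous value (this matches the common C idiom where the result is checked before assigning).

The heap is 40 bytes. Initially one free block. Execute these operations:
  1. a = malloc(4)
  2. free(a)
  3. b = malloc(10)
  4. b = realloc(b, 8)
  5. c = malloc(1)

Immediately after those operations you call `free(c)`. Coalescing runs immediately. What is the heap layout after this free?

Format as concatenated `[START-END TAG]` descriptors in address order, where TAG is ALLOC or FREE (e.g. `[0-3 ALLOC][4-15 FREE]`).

Answer: [0-7 ALLOC][8-39 FREE]

Derivation:
Op 1: a = malloc(4) -> a = 0; heap: [0-3 ALLOC][4-39 FREE]
Op 2: free(a) -> (freed a); heap: [0-39 FREE]
Op 3: b = malloc(10) -> b = 0; heap: [0-9 ALLOC][10-39 FREE]
Op 4: b = realloc(b, 8) -> b = 0; heap: [0-7 ALLOC][8-39 FREE]
Op 5: c = malloc(1) -> c = 8; heap: [0-7 ALLOC][8-8 ALLOC][9-39 FREE]
free(c): c = 8 -> block [8-8 ALLOC]; mark free, coalesce with adjacent free neighbors -> [0-7 ALLOC][8-39 FREE]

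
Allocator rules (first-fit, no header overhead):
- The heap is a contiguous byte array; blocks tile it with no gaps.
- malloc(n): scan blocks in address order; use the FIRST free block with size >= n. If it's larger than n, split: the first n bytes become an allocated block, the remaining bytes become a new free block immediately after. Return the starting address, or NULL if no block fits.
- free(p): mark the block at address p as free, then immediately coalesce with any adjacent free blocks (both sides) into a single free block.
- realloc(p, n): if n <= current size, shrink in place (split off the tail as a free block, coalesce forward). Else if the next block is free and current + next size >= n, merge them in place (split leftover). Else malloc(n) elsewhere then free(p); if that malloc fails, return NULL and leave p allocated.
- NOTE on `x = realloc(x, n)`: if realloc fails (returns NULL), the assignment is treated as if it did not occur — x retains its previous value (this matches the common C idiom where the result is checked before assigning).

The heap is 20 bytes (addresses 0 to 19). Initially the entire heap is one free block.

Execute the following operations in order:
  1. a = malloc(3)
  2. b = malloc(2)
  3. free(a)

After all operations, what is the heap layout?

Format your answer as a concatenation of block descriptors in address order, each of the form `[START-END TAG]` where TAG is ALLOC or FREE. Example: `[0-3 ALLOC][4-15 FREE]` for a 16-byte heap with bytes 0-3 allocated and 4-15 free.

Op 1: a = malloc(3) -> a = 0; heap: [0-2 ALLOC][3-19 FREE]
Op 2: b = malloc(2) -> b = 3; heap: [0-2 ALLOC][3-4 ALLOC][5-19 FREE]
Op 3: free(a) -> (freed a); heap: [0-2 FREE][3-4 ALLOC][5-19 FREE]

Answer: [0-2 FREE][3-4 ALLOC][5-19 FREE]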